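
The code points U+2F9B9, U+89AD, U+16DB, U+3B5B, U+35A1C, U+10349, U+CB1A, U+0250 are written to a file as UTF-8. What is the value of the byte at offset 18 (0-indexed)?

U+2F9B9 → 4-byte form F0 AF A6 B9 at offsets 0–3.
U+89AD → 3-byte form E8 A6 AD at offsets 4–6.
U+16DB → 3-byte form E1 9B 9B at offsets 7–9.
U+3B5B → 3-byte form E3 AD 9B at offsets 10–12.
U+35A1C → 4-byte form F0 B5 A8 9C at offsets 13–16.
U+10349 → 4-byte form F0 90 8D 89 at offsets 17–20.
Offset 18 falls in char 6's range; it's byte 2 of F0 90 8D 89 = 0x90.

0x90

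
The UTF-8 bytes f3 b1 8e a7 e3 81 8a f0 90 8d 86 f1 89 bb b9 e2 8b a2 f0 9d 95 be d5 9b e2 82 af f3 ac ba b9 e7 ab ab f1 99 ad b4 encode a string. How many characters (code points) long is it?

11

Byte at offset 0: 0xF3 = 11110011 → 4-byte char (#1). Advance 4.
Byte at offset 4: 0xE3 = 11100011 → 3-byte char (#2). Advance 3.
Byte at offset 7: 0xF0 = 11110000 → 4-byte char (#3). Advance 4.
Byte at offset 11: 0xF1 = 11110001 → 4-byte char (#4). Advance 4.
Byte at offset 15: 0xE2 = 11100010 → 3-byte char (#5). Advance 3.
Byte at offset 18: 0xF0 = 11110000 → 4-byte char (#6). Advance 4.
Byte at offset 22: 0xD5 = 11010101 → 2-byte char (#7). Advance 2.
Byte at offset 24: 0xE2 = 11100010 → 3-byte char (#8). Advance 3.
Byte at offset 27: 0xF3 = 11110011 → 4-byte char (#9). Advance 4.
Byte at offset 31: 0xE7 = 11100111 → 3-byte char (#10). Advance 3.
Byte at offset 34: 0xF1 = 11110001 → 4-byte char (#11). Advance 4.
Reached end at offset 38 after 11 code points.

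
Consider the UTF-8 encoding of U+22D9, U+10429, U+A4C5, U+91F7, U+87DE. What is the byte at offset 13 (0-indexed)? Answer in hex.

U+22D9 → 3-byte form E2 8B 99 at offsets 0–2.
U+10429 → 4-byte form F0 90 90 A9 at offsets 3–6.
U+A4C5 → 3-byte form EA 93 85 at offsets 7–9.
U+91F7 → 3-byte form E9 87 B7 at offsets 10–12.
U+87DE → 3-byte form E8 9F 9E at offsets 13–15.
Offset 13 falls in char 5's range; it's byte 1 of E8 9F 9E = 0xE8.

0xE8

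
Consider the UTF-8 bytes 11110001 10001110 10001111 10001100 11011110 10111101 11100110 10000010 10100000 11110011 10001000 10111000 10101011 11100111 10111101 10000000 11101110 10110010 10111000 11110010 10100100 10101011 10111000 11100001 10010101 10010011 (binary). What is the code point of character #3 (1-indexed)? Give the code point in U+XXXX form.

Offset 0: leading byte 0xF1 = 11110001 → 4-byte char #1 = F1 8E 8F 8C.
Offset 4: leading byte 0xDE = 11011110 → 2-byte char #2 = DE BD.
Offset 6: leading byte 0xE6 = 11100110 → 3-byte char #3 = E6 82 A0.
Leading byte 0xE6 = 11100110 matches 1110xxxx → 3-byte sequence.
Byte 1: 0xE6 = 11100110, payload 0110 (4 bits).
Byte 2: 0x82 = 10000010 (10xxxxxx ✓), payload 000010.
Byte 3: 0xA0 = 10100000 (10xxxxxx ✓), payload 100000.
Concatenate: 0110000010100000 = 0x60A0 (16 bits → U+60A0).

U+60A0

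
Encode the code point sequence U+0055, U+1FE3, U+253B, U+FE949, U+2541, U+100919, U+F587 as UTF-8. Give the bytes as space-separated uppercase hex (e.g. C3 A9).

55 E1 BF A3 E2 94 BB F3 BE A5 89 E2 95 81 F4 80 A4 99 EF 96 87

U+0055: 1-byte form → 55.
U+1FE3: 3-byte form → E1 BF A3.
U+253B: 3-byte form → E2 94 BB.
U+FE949: 4-byte form → F3 BE A5 89.
U+2541: 3-byte form → E2 95 81.
U+100919: 4-byte form → F4 80 A4 99.
U+F587: 3-byte form → EF 96 87.
Concatenated (21 bytes): 55 E1 BF A3 E2 94 BB F3 BE A5 89 E2 95 81 F4 80 A4 99 EF 96 87.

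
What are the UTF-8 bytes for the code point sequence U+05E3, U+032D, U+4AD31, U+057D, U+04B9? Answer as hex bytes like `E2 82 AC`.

D7 A3 CC AD F1 8A B4 B1 D5 BD D2 B9

U+05E3: 2-byte form → D7 A3.
U+032D: 2-byte form → CC AD.
U+4AD31: 4-byte form → F1 8A B4 B1.
U+057D: 2-byte form → D5 BD.
U+04B9: 2-byte form → D2 B9.
Concatenated (12 bytes): D7 A3 CC AD F1 8A B4 B1 D5 BD D2 B9.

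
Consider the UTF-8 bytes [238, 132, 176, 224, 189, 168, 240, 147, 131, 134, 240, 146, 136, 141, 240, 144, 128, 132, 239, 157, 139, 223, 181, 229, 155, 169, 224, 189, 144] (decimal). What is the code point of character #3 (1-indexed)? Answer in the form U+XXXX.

U+130C6

Offset 0: leading byte 0xEE = 11101110 → 3-byte char #1 = EE 84 B0.
Offset 3: leading byte 0xE0 = 11100000 → 3-byte char #2 = E0 BD A8.
Offset 6: leading byte 0xF0 = 11110000 → 4-byte char #3 = F0 93 83 86.
Leading byte 0xF0 = 11110000 matches 11110xxx → 4-byte sequence.
Byte 1: 0xF0 = 11110000, payload 000 (3 bits).
Byte 2: 0x93 = 10010011 (10xxxxxx ✓), payload 010011.
Byte 3: 0x83 = 10000011 (10xxxxxx ✓), payload 000011.
Byte 4: 0x86 = 10000110 (10xxxxxx ✓), payload 000110.
Concatenate: 000010011000011000110 = 0x130C6 (21 bits → U+130C6).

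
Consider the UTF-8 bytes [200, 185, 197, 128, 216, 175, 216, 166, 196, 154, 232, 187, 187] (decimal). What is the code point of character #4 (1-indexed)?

U+0626

Offset 0: leading byte 0xC8 = 11001000 → 2-byte char #1 = C8 B9.
Offset 2: leading byte 0xC5 = 11000101 → 2-byte char #2 = C5 80.
Offset 4: leading byte 0xD8 = 11011000 → 2-byte char #3 = D8 AF.
Offset 6: leading byte 0xD8 = 11011000 → 2-byte char #4 = D8 A6.
Leading byte 0xD8 = 11011000 matches 110xxxxx → 2-byte sequence.
Byte 1: 0xD8 = 11011000, payload 11000 (5 bits).
Byte 2: 0xA6 = 10100110 (10xxxxxx ✓), payload 100110.
Concatenate: 11000100110 = 0x626 (11 bits → U+0626).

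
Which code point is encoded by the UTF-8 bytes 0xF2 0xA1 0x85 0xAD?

Leading byte 0xF2 = 11110010 matches 11110xxx → 4-byte sequence.
Byte 1: 0xF2 = 11110010, payload 010 (3 bits).
Byte 2: 0xA1 = 10100001 (10xxxxxx ✓), payload 100001.
Byte 3: 0x85 = 10000101 (10xxxxxx ✓), payload 000101.
Byte 4: 0xAD = 10101101 (10xxxxxx ✓), payload 101101.
Concatenate: 010100001000101101101 = 0xA116D (21 bits → U+A116D).

U+A116D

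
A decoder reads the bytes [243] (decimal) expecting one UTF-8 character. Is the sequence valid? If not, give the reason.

invalid (sequence truncated)

Leading byte 0xF3 = 11110011 → 4-byte form, but only 1 byte is present.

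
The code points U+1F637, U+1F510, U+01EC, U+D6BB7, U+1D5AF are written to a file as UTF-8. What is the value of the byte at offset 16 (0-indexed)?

U+1F637 → 4-byte form F0 9F 98 B7 at offsets 0–3.
U+1F510 → 4-byte form F0 9F 94 90 at offsets 4–7.
U+01EC → 2-byte form C7 AC at offsets 8–9.
U+D6BB7 → 4-byte form F3 96 AE B7 at offsets 10–13.
U+1D5AF → 4-byte form F0 9D 96 AF at offsets 14–17.
Offset 16 falls in char 5's range; it's byte 3 of F0 9D 96 AF = 0x96.

0x96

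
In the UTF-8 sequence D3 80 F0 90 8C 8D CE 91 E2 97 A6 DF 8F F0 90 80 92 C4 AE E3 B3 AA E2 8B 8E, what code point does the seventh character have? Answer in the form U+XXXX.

Offset 0: leading byte 0xD3 = 11010011 → 2-byte char #1 = D3 80.
Offset 2: leading byte 0xF0 = 11110000 → 4-byte char #2 = F0 90 8C 8D.
Offset 6: leading byte 0xCE = 11001110 → 2-byte char #3 = CE 91.
Offset 8: leading byte 0xE2 = 11100010 → 3-byte char #4 = E2 97 A6.
Offset 11: leading byte 0xDF = 11011111 → 2-byte char #5 = DF 8F.
Offset 13: leading byte 0xF0 = 11110000 → 4-byte char #6 = F0 90 80 92.
Offset 17: leading byte 0xC4 = 11000100 → 2-byte char #7 = C4 AE.
Leading byte 0xC4 = 11000100 matches 110xxxxx → 2-byte sequence.
Byte 1: 0xC4 = 11000100, payload 00100 (5 bits).
Byte 2: 0xAE = 10101110 (10xxxxxx ✓), payload 101110.
Concatenate: 00100101110 = 0x12E (11 bits → U+012E).

U+012E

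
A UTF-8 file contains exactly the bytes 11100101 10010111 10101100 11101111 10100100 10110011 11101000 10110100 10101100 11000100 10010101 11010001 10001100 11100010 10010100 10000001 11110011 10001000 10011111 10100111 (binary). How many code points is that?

7

Byte at offset 0: 0xE5 = 11100101 → 3-byte char (#1). Advance 3.
Byte at offset 3: 0xEF = 11101111 → 3-byte char (#2). Advance 3.
Byte at offset 6: 0xE8 = 11101000 → 3-byte char (#3). Advance 3.
Byte at offset 9: 0xC4 = 11000100 → 2-byte char (#4). Advance 2.
Byte at offset 11: 0xD1 = 11010001 → 2-byte char (#5). Advance 2.
Byte at offset 13: 0xE2 = 11100010 → 3-byte char (#6). Advance 3.
Byte at offset 16: 0xF3 = 11110011 → 4-byte char (#7). Advance 4.
Reached end at offset 20 after 7 code points.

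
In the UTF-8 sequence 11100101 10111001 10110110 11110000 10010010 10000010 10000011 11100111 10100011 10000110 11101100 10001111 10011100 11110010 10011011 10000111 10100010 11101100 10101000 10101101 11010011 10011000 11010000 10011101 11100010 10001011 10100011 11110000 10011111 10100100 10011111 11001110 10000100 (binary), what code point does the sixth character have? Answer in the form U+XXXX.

U+CA2D

Offset 0: leading byte 0xE5 = 11100101 → 3-byte char #1 = E5 B9 B6.
Offset 3: leading byte 0xF0 = 11110000 → 4-byte char #2 = F0 92 82 83.
Offset 7: leading byte 0xE7 = 11100111 → 3-byte char #3 = E7 A3 86.
Offset 10: leading byte 0xEC = 11101100 → 3-byte char #4 = EC 8F 9C.
Offset 13: leading byte 0xF2 = 11110010 → 4-byte char #5 = F2 9B 87 A2.
Offset 17: leading byte 0xEC = 11101100 → 3-byte char #6 = EC A8 AD.
Leading byte 0xEC = 11101100 matches 1110xxxx → 3-byte sequence.
Byte 1: 0xEC = 11101100, payload 1100 (4 bits).
Byte 2: 0xA8 = 10101000 (10xxxxxx ✓), payload 101000.
Byte 3: 0xAD = 10101101 (10xxxxxx ✓), payload 101101.
Concatenate: 1100101000101101 = 0xCA2D (16 bits → U+CA2D).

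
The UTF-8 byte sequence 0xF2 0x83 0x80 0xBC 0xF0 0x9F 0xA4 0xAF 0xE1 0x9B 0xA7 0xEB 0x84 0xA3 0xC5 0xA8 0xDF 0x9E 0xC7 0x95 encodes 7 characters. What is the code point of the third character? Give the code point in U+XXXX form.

Offset 0: leading byte 0xF2 = 11110010 → 4-byte char #1 = F2 83 80 BC.
Offset 4: leading byte 0xF0 = 11110000 → 4-byte char #2 = F0 9F A4 AF.
Offset 8: leading byte 0xE1 = 11100001 → 3-byte char #3 = E1 9B A7.
Leading byte 0xE1 = 11100001 matches 1110xxxx → 3-byte sequence.
Byte 1: 0xE1 = 11100001, payload 0001 (4 bits).
Byte 2: 0x9B = 10011011 (10xxxxxx ✓), payload 011011.
Byte 3: 0xA7 = 10100111 (10xxxxxx ✓), payload 100111.
Concatenate: 0001011011100111 = 0x16E7 (16 bits → U+16E7).

U+16E7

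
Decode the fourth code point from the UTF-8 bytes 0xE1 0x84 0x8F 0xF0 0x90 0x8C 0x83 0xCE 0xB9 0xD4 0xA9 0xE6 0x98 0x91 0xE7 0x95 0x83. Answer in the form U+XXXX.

U+0529

Offset 0: leading byte 0xE1 = 11100001 → 3-byte char #1 = E1 84 8F.
Offset 3: leading byte 0xF0 = 11110000 → 4-byte char #2 = F0 90 8C 83.
Offset 7: leading byte 0xCE = 11001110 → 2-byte char #3 = CE B9.
Offset 9: leading byte 0xD4 = 11010100 → 2-byte char #4 = D4 A9.
Leading byte 0xD4 = 11010100 matches 110xxxxx → 2-byte sequence.
Byte 1: 0xD4 = 11010100, payload 10100 (5 bits).
Byte 2: 0xA9 = 10101001 (10xxxxxx ✓), payload 101001.
Concatenate: 10100101001 = 0x529 (11 bits → U+0529).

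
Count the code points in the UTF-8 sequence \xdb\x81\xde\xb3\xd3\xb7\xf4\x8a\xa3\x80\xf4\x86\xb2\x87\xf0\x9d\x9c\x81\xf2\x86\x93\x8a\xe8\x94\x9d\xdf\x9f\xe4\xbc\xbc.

10

Byte at offset 0: 0xDB = 11011011 → 2-byte char (#1). Advance 2.
Byte at offset 2: 0xDE = 11011110 → 2-byte char (#2). Advance 2.
Byte at offset 4: 0xD3 = 11010011 → 2-byte char (#3). Advance 2.
Byte at offset 6: 0xF4 = 11110100 → 4-byte char (#4). Advance 4.
Byte at offset 10: 0xF4 = 11110100 → 4-byte char (#5). Advance 4.
Byte at offset 14: 0xF0 = 11110000 → 4-byte char (#6). Advance 4.
Byte at offset 18: 0xF2 = 11110010 → 4-byte char (#7). Advance 4.
Byte at offset 22: 0xE8 = 11101000 → 3-byte char (#8). Advance 3.
Byte at offset 25: 0xDF = 11011111 → 2-byte char (#9). Advance 2.
Byte at offset 27: 0xE4 = 11100100 → 3-byte char (#10). Advance 3.
Reached end at offset 30 after 10 code points.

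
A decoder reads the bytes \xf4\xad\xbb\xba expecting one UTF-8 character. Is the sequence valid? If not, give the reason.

invalid (encodes a value above U+10FFFF)

Leading byte 0xF4 = 11110100 → 4-byte form.
Payload = 0x12DEFA, which exceeds U+10FFFF, the maximum Unicode code point. (Leading bytes F5–FF, or F4 followed by ≥ 0x90, are invalid.)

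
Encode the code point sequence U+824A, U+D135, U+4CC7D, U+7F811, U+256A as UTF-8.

U+824A: 3-byte form → E8 89 8A.
U+D135: 3-byte form → ED 84 B5.
U+4CC7D: 4-byte form → F1 8C B1 BD.
U+7F811: 4-byte form → F1 BF A0 91.
U+256A: 3-byte form → E2 95 AA.
Concatenated (17 bytes): E8 89 8A ED 84 B5 F1 8C B1 BD F1 BF A0 91 E2 95 AA.

E8 89 8A ED 84 B5 F1 8C B1 BD F1 BF A0 91 E2 95 AA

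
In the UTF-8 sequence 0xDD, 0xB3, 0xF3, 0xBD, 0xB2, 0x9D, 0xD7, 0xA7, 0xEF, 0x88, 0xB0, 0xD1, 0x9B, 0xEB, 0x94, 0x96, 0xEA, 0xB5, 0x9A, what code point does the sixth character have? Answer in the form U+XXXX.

U+B516

Offset 0: leading byte 0xDD = 11011101 → 2-byte char #1 = DD B3.
Offset 2: leading byte 0xF3 = 11110011 → 4-byte char #2 = F3 BD B2 9D.
Offset 6: leading byte 0xD7 = 11010111 → 2-byte char #3 = D7 A7.
Offset 8: leading byte 0xEF = 11101111 → 3-byte char #4 = EF 88 B0.
Offset 11: leading byte 0xD1 = 11010001 → 2-byte char #5 = D1 9B.
Offset 13: leading byte 0xEB = 11101011 → 3-byte char #6 = EB 94 96.
Leading byte 0xEB = 11101011 matches 1110xxxx → 3-byte sequence.
Byte 1: 0xEB = 11101011, payload 1011 (4 bits).
Byte 2: 0x94 = 10010100 (10xxxxxx ✓), payload 010100.
Byte 3: 0x96 = 10010110 (10xxxxxx ✓), payload 010110.
Concatenate: 1011010100010110 = 0xB516 (16 bits → U+B516).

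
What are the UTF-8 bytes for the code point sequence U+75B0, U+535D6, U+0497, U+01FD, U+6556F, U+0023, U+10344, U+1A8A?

U+75B0: 3-byte form → E7 96 B0.
U+535D6: 4-byte form → F1 93 97 96.
U+0497: 2-byte form → D2 97.
U+01FD: 2-byte form → C7 BD.
U+6556F: 4-byte form → F1 A5 95 AF.
U+0023: 1-byte form → 23.
U+10344: 4-byte form → F0 90 8D 84.
U+1A8A: 3-byte form → E1 AA 8A.
Concatenated (23 bytes): E7 96 B0 F1 93 97 96 D2 97 C7 BD F1 A5 95 AF 23 F0 90 8D 84 E1 AA 8A.

E7 96 B0 F1 93 97 96 D2 97 C7 BD F1 A5 95 AF 23 F0 90 8D 84 E1 AA 8A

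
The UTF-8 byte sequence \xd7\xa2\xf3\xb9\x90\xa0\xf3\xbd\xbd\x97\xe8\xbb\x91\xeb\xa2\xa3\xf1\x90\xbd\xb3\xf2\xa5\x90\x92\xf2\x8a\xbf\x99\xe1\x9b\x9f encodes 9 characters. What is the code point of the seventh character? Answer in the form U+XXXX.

U+A5412

Offset 0: leading byte 0xD7 = 11010111 → 2-byte char #1 = D7 A2.
Offset 2: leading byte 0xF3 = 11110011 → 4-byte char #2 = F3 B9 90 A0.
Offset 6: leading byte 0xF3 = 11110011 → 4-byte char #3 = F3 BD BD 97.
Offset 10: leading byte 0xE8 = 11101000 → 3-byte char #4 = E8 BB 91.
Offset 13: leading byte 0xEB = 11101011 → 3-byte char #5 = EB A2 A3.
Offset 16: leading byte 0xF1 = 11110001 → 4-byte char #6 = F1 90 BD B3.
Offset 20: leading byte 0xF2 = 11110010 → 4-byte char #7 = F2 A5 90 92.
Leading byte 0xF2 = 11110010 matches 11110xxx → 4-byte sequence.
Byte 1: 0xF2 = 11110010, payload 010 (3 bits).
Byte 2: 0xA5 = 10100101 (10xxxxxx ✓), payload 100101.
Byte 3: 0x90 = 10010000 (10xxxxxx ✓), payload 010000.
Byte 4: 0x92 = 10010010 (10xxxxxx ✓), payload 010010.
Concatenate: 010100101010000010010 = 0xA5412 (21 bits → U+A5412).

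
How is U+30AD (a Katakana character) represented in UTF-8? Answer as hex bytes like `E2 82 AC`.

U+30AD = 0x30AD = 12461 decimal. In range U+0800–U+FFFF → 3-byte form: 1110xxxx 10xxxxxx 10xxxxxx.
Binary (16 bits): 0011000010101101.
Split 4+6+6: 0011 | 000010 | 101101.
Byte 1: 11100011 = 0xE3.
Byte 2: 10000010 = 0x82.
Byte 3: 10101101 = 0xAD.

E3 82 AD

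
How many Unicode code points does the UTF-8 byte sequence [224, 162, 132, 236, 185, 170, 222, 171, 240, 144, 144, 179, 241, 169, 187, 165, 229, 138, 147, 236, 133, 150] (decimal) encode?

Byte at offset 0: 0xE0 = 11100000 → 3-byte char (#1). Advance 3.
Byte at offset 3: 0xEC = 11101100 → 3-byte char (#2). Advance 3.
Byte at offset 6: 0xDE = 11011110 → 2-byte char (#3). Advance 2.
Byte at offset 8: 0xF0 = 11110000 → 4-byte char (#4). Advance 4.
Byte at offset 12: 0xF1 = 11110001 → 4-byte char (#5). Advance 4.
Byte at offset 16: 0xE5 = 11100101 → 3-byte char (#6). Advance 3.
Byte at offset 19: 0xEC = 11101100 → 3-byte char (#7). Advance 3.
Reached end at offset 22 after 7 code points.

7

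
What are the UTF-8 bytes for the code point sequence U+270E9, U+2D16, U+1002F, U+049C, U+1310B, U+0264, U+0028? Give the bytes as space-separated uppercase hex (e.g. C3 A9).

U+270E9: 4-byte form → F0 A7 83 A9.
U+2D16: 3-byte form → E2 B4 96.
U+1002F: 4-byte form → F0 90 80 AF.
U+049C: 2-byte form → D2 9C.
U+1310B: 4-byte form → F0 93 84 8B.
U+0264: 2-byte form → C9 A4.
U+0028: 1-byte form → 28.
Concatenated (20 bytes): F0 A7 83 A9 E2 B4 96 F0 90 80 AF D2 9C F0 93 84 8B C9 A4 28.

F0 A7 83 A9 E2 B4 96 F0 90 80 AF D2 9C F0 93 84 8B C9 A4 28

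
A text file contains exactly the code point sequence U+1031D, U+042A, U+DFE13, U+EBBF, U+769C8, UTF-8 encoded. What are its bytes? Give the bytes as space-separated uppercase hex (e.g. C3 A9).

U+1031D: 4-byte form → F0 90 8C 9D.
U+042A: 2-byte form → D0 AA.
U+DFE13: 4-byte form → F3 9F B8 93.
U+EBBF: 3-byte form → EE AE BF.
U+769C8: 4-byte form → F1 B6 A7 88.
Concatenated (17 bytes): F0 90 8C 9D D0 AA F3 9F B8 93 EE AE BF F1 B6 A7 88.

F0 90 8C 9D D0 AA F3 9F B8 93 EE AE BF F1 B6 A7 88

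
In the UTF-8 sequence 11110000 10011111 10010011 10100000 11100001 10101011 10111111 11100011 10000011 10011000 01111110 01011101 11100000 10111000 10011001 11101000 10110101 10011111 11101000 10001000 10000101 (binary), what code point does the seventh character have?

Offset 0: leading byte 0xF0 = 11110000 → 4-byte char #1 = F0 9F 93 A0.
Offset 4: leading byte 0xE1 = 11100001 → 3-byte char #2 = E1 AB BF.
Offset 7: leading byte 0xE3 = 11100011 → 3-byte char #3 = E3 83 98.
Offset 10: leading byte 0x7E = 01111110 → 1-byte char #4 = 7E.
Offset 11: leading byte 0x5D = 01011101 → 1-byte char #5 = 5D.
Offset 12: leading byte 0xE0 = 11100000 → 3-byte char #6 = E0 B8 99.
Offset 15: leading byte 0xE8 = 11101000 → 3-byte char #7 = E8 B5 9F.
Leading byte 0xE8 = 11101000 matches 1110xxxx → 3-byte sequence.
Byte 1: 0xE8 = 11101000, payload 1000 (4 bits).
Byte 2: 0xB5 = 10110101 (10xxxxxx ✓), payload 110101.
Byte 3: 0x9F = 10011111 (10xxxxxx ✓), payload 011111.
Concatenate: 1000110101011111 = 0x8D5F (16 bits → U+8D5F).

U+8D5F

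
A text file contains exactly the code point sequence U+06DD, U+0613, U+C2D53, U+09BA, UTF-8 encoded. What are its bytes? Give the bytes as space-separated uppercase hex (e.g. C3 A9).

U+06DD: 2-byte form → DB 9D.
U+0613: 2-byte form → D8 93.
U+C2D53: 4-byte form → F3 82 B5 93.
U+09BA: 3-byte form → E0 A6 BA.
Concatenated (11 bytes): DB 9D D8 93 F3 82 B5 93 E0 A6 BA.

DB 9D D8 93 F3 82 B5 93 E0 A6 BA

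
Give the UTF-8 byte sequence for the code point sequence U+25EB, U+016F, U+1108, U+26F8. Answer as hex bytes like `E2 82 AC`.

E2 97 AB C5 AF E1 84 88 E2 9B B8

U+25EB: 3-byte form → E2 97 AB.
U+016F: 2-byte form → C5 AF.
U+1108: 3-byte form → E1 84 88.
U+26F8: 3-byte form → E2 9B B8.
Concatenated (11 bytes): E2 97 AB C5 AF E1 84 88 E2 9B B8.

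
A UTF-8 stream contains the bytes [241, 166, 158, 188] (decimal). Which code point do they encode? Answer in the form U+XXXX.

U+667BC

Leading byte 0xF1 = 11110001 matches 11110xxx → 4-byte sequence.
Byte 1: 0xF1 = 11110001, payload 001 (3 bits).
Byte 2: 0xA6 = 10100110 (10xxxxxx ✓), payload 100110.
Byte 3: 0x9E = 10011110 (10xxxxxx ✓), payload 011110.
Byte 4: 0xBC = 10111100 (10xxxxxx ✓), payload 111100.
Concatenate: 001100110011110111100 = 0x667BC (21 bits → U+667BC).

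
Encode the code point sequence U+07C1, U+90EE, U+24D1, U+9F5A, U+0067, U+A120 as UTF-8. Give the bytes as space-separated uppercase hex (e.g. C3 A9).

DF 81 E9 83 AE E2 93 91 E9 BD 9A 67 EA 84 A0

U+07C1: 2-byte form → DF 81.
U+90EE: 3-byte form → E9 83 AE.
U+24D1: 3-byte form → E2 93 91.
U+9F5A: 3-byte form → E9 BD 9A.
U+0067: 1-byte form → 67.
U+A120: 3-byte form → EA 84 A0.
Concatenated (15 bytes): DF 81 E9 83 AE E2 93 91 E9 BD 9A 67 EA 84 A0.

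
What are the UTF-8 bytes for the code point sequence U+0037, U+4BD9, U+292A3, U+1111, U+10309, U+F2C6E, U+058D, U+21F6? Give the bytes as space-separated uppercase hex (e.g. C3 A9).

37 E4 AF 99 F0 A9 8A A3 E1 84 91 F0 90 8C 89 F3 B2 B1 AE D6 8D E2 87 B6

U+0037: 1-byte form → 37.
U+4BD9: 3-byte form → E4 AF 99.
U+292A3: 4-byte form → F0 A9 8A A3.
U+1111: 3-byte form → E1 84 91.
U+10309: 4-byte form → F0 90 8C 89.
U+F2C6E: 4-byte form → F3 B2 B1 AE.
U+058D: 2-byte form → D6 8D.
U+21F6: 3-byte form → E2 87 B6.
Concatenated (24 bytes): 37 E4 AF 99 F0 A9 8A A3 E1 84 91 F0 90 8C 89 F3 B2 B1 AE D6 8D E2 87 B6.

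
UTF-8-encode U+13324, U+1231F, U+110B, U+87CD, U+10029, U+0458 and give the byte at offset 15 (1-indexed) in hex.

0xF0

1-indexed offset 15 is 0-indexed offset 14.
U+13324 → 4-byte form F0 93 8C A4 at offsets 0–3.
U+1231F → 4-byte form F0 92 8C 9F at offsets 4–7.
U+110B → 3-byte form E1 84 8B at offsets 8–10.
U+87CD → 3-byte form E8 9F 8D at offsets 11–13.
U+10029 → 4-byte form F0 90 80 A9 at offsets 14–17.
Offset 14 falls in char 5's range; it's byte 1 of F0 90 80 A9 = 0xF0.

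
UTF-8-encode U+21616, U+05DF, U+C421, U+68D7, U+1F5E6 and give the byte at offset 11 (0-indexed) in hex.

0x97

U+21616 → 4-byte form F0 A1 98 96 at offsets 0–3.
U+05DF → 2-byte form D7 9F at offsets 4–5.
U+C421 → 3-byte form EC 90 A1 at offsets 6–8.
U+68D7 → 3-byte form E6 A3 97 at offsets 9–11.
Offset 11 falls in char 4's range; it's byte 3 of E6 A3 97 = 0x97.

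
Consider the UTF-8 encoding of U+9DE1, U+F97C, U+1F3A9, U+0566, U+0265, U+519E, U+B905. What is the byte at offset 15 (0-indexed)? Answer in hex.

U+9DE1 → 3-byte form E9 B7 A1 at offsets 0–2.
U+F97C → 3-byte form EF A5 BC at offsets 3–5.
U+1F3A9 → 4-byte form F0 9F 8E A9 at offsets 6–9.
U+0566 → 2-byte form D5 A6 at offsets 10–11.
U+0265 → 2-byte form C9 A5 at offsets 12–13.
U+519E → 3-byte form E5 86 9E at offsets 14–16.
Offset 15 falls in char 6's range; it's byte 2 of E5 86 9E = 0x86.

0x86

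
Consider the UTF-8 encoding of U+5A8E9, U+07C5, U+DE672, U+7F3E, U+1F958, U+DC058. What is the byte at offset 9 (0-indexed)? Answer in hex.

U+5A8E9 → 4-byte form F1 9A A3 A9 at offsets 0–3.
U+07C5 → 2-byte form DF 85 at offsets 4–5.
U+DE672 → 4-byte form F3 9E 99 B2 at offsets 6–9.
Offset 9 falls in char 3's range; it's byte 4 of F3 9E 99 B2 = 0xB2.

0xB2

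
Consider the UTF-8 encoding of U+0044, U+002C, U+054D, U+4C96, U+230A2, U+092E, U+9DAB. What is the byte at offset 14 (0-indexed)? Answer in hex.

U+0044 → 1-byte form 44 at offsets 0–0.
U+002C → 1-byte form 2C at offsets 1–1.
U+054D → 2-byte form D5 8D at offsets 2–3.
U+4C96 → 3-byte form E4 B2 96 at offsets 4–6.
U+230A2 → 4-byte form F0 A3 82 A2 at offsets 7–10.
U+092E → 3-byte form E0 A4 AE at offsets 11–13.
U+9DAB → 3-byte form E9 B6 AB at offsets 14–16.
Offset 14 falls in char 7's range; it's byte 1 of E9 B6 AB = 0xE9.

0xE9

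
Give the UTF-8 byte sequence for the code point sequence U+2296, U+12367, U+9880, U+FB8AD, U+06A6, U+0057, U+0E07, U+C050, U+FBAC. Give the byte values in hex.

E2 8A 96 F0 92 8D A7 E9 A2 80 F3 BB A2 AD DA A6 57 E0 B8 87 EC 81 90 EF AE AC

U+2296: 3-byte form → E2 8A 96.
U+12367: 4-byte form → F0 92 8D A7.
U+9880: 3-byte form → E9 A2 80.
U+FB8AD: 4-byte form → F3 BB A2 AD.
U+06A6: 2-byte form → DA A6.
U+0057: 1-byte form → 57.
U+0E07: 3-byte form → E0 B8 87.
U+C050: 3-byte form → EC 81 90.
U+FBAC: 3-byte form → EF AE AC.
Concatenated (26 bytes): E2 8A 96 F0 92 8D A7 E9 A2 80 F3 BB A2 AD DA A6 57 E0 B8 87 EC 81 90 EF AE AC.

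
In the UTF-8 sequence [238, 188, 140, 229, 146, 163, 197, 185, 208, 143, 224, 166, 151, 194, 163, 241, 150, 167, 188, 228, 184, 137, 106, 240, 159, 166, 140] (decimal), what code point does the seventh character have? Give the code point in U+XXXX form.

Offset 0: leading byte 0xEE = 11101110 → 3-byte char #1 = EE BC 8C.
Offset 3: leading byte 0xE5 = 11100101 → 3-byte char #2 = E5 92 A3.
Offset 6: leading byte 0xC5 = 11000101 → 2-byte char #3 = C5 B9.
Offset 8: leading byte 0xD0 = 11010000 → 2-byte char #4 = D0 8F.
Offset 10: leading byte 0xE0 = 11100000 → 3-byte char #5 = E0 A6 97.
Offset 13: leading byte 0xC2 = 11000010 → 2-byte char #6 = C2 A3.
Offset 15: leading byte 0xF1 = 11110001 → 4-byte char #7 = F1 96 A7 BC.
Leading byte 0xF1 = 11110001 matches 11110xxx → 4-byte sequence.
Byte 1: 0xF1 = 11110001, payload 001 (3 bits).
Byte 2: 0x96 = 10010110 (10xxxxxx ✓), payload 010110.
Byte 3: 0xA7 = 10100111 (10xxxxxx ✓), payload 100111.
Byte 4: 0xBC = 10111100 (10xxxxxx ✓), payload 111100.
Concatenate: 001010110100111111100 = 0x569FC (21 bits → U+569FC).

U+569FC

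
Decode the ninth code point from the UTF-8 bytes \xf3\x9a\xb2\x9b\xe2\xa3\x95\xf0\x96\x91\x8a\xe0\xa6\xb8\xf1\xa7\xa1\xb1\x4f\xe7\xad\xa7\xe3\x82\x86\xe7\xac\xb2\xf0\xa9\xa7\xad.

Offset 0: leading byte 0xF3 = 11110011 → 4-byte char #1 = F3 9A B2 9B.
Offset 4: leading byte 0xE2 = 11100010 → 3-byte char #2 = E2 A3 95.
Offset 7: leading byte 0xF0 = 11110000 → 4-byte char #3 = F0 96 91 8A.
Offset 11: leading byte 0xE0 = 11100000 → 3-byte char #4 = E0 A6 B8.
Offset 14: leading byte 0xF1 = 11110001 → 4-byte char #5 = F1 A7 A1 B1.
Offset 18: leading byte 0x4F = 01001111 → 1-byte char #6 = 4F.
Offset 19: leading byte 0xE7 = 11100111 → 3-byte char #7 = E7 AD A7.
Offset 22: leading byte 0xE3 = 11100011 → 3-byte char #8 = E3 82 86.
Offset 25: leading byte 0xE7 = 11100111 → 3-byte char #9 = E7 AC B2.
Leading byte 0xE7 = 11100111 matches 1110xxxx → 3-byte sequence.
Byte 1: 0xE7 = 11100111, payload 0111 (4 bits).
Byte 2: 0xAC = 10101100 (10xxxxxx ✓), payload 101100.
Byte 3: 0xB2 = 10110010 (10xxxxxx ✓), payload 110010.
Concatenate: 0111101100110010 = 0x7B32 (16 bits → U+7B32).

U+7B32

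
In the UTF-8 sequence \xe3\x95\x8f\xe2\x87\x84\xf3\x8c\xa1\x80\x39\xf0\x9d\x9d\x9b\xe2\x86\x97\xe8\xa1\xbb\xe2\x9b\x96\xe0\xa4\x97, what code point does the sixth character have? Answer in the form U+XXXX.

U+2197

Offset 0: leading byte 0xE3 = 11100011 → 3-byte char #1 = E3 95 8F.
Offset 3: leading byte 0xE2 = 11100010 → 3-byte char #2 = E2 87 84.
Offset 6: leading byte 0xF3 = 11110011 → 4-byte char #3 = F3 8C A1 80.
Offset 10: leading byte 0x39 = 00111001 → 1-byte char #4 = 39.
Offset 11: leading byte 0xF0 = 11110000 → 4-byte char #5 = F0 9D 9D 9B.
Offset 15: leading byte 0xE2 = 11100010 → 3-byte char #6 = E2 86 97.
Leading byte 0xE2 = 11100010 matches 1110xxxx → 3-byte sequence.
Byte 1: 0xE2 = 11100010, payload 0010 (4 bits).
Byte 2: 0x86 = 10000110 (10xxxxxx ✓), payload 000110.
Byte 3: 0x97 = 10010111 (10xxxxxx ✓), payload 010111.
Concatenate: 0010000110010111 = 0x2197 (16 bits → U+2197).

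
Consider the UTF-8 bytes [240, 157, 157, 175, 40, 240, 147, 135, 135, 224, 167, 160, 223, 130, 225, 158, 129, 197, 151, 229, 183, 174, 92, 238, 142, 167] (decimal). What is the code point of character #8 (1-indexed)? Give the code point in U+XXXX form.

Offset 0: leading byte 0xF0 = 11110000 → 4-byte char #1 = F0 9D 9D AF.
Offset 4: leading byte 0x28 = 00101000 → 1-byte char #2 = 28.
Offset 5: leading byte 0xF0 = 11110000 → 4-byte char #3 = F0 93 87 87.
Offset 9: leading byte 0xE0 = 11100000 → 3-byte char #4 = E0 A7 A0.
Offset 12: leading byte 0xDF = 11011111 → 2-byte char #5 = DF 82.
Offset 14: leading byte 0xE1 = 11100001 → 3-byte char #6 = E1 9E 81.
Offset 17: leading byte 0xC5 = 11000101 → 2-byte char #7 = C5 97.
Offset 19: leading byte 0xE5 = 11100101 → 3-byte char #8 = E5 B7 AE.
Leading byte 0xE5 = 11100101 matches 1110xxxx → 3-byte sequence.
Byte 1: 0xE5 = 11100101, payload 0101 (4 bits).
Byte 2: 0xB7 = 10110111 (10xxxxxx ✓), payload 110111.
Byte 3: 0xAE = 10101110 (10xxxxxx ✓), payload 101110.
Concatenate: 0101110111101110 = 0x5DEE (16 bits → U+5DEE).

U+5DEE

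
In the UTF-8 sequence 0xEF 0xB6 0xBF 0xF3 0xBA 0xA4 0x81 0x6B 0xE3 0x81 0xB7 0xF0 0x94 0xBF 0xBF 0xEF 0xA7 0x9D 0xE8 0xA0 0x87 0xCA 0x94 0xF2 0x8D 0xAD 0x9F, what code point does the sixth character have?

Offset 0: leading byte 0xEF = 11101111 → 3-byte char #1 = EF B6 BF.
Offset 3: leading byte 0xF3 = 11110011 → 4-byte char #2 = F3 BA A4 81.
Offset 7: leading byte 0x6B = 01101011 → 1-byte char #3 = 6B.
Offset 8: leading byte 0xE3 = 11100011 → 3-byte char #4 = E3 81 B7.
Offset 11: leading byte 0xF0 = 11110000 → 4-byte char #5 = F0 94 BF BF.
Offset 15: leading byte 0xEF = 11101111 → 3-byte char #6 = EF A7 9D.
Leading byte 0xEF = 11101111 matches 1110xxxx → 3-byte sequence.
Byte 1: 0xEF = 11101111, payload 1111 (4 bits).
Byte 2: 0xA7 = 10100111 (10xxxxxx ✓), payload 100111.
Byte 3: 0x9D = 10011101 (10xxxxxx ✓), payload 011101.
Concatenate: 1111100111011101 = 0xF9DD (16 bits → U+F9DD).

U+F9DD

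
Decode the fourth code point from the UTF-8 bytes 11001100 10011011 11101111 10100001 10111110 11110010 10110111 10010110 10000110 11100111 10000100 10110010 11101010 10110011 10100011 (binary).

Offset 0: leading byte 0xCC = 11001100 → 2-byte char #1 = CC 9B.
Offset 2: leading byte 0xEF = 11101111 → 3-byte char #2 = EF A1 BE.
Offset 5: leading byte 0xF2 = 11110010 → 4-byte char #3 = F2 B7 96 86.
Offset 9: leading byte 0xE7 = 11100111 → 3-byte char #4 = E7 84 B2.
Leading byte 0xE7 = 11100111 matches 1110xxxx → 3-byte sequence.
Byte 1: 0xE7 = 11100111, payload 0111 (4 bits).
Byte 2: 0x84 = 10000100 (10xxxxxx ✓), payload 000100.
Byte 3: 0xB2 = 10110010 (10xxxxxx ✓), payload 110010.
Concatenate: 0111000100110010 = 0x7132 (16 bits → U+7132).

U+7132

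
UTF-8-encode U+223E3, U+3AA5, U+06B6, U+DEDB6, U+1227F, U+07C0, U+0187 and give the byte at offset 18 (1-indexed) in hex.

0xDF

1-indexed offset 18 is 0-indexed offset 17.
U+223E3 → 4-byte form F0 A2 8F A3 at offsets 0–3.
U+3AA5 → 3-byte form E3 AA A5 at offsets 4–6.
U+06B6 → 2-byte form DA B6 at offsets 7–8.
U+DEDB6 → 4-byte form F3 9E B6 B6 at offsets 9–12.
U+1227F → 4-byte form F0 92 89 BF at offsets 13–16.
U+07C0 → 2-byte form DF 80 at offsets 17–18.
Offset 17 falls in char 6's range; it's byte 1 of DF 80 = 0xDF.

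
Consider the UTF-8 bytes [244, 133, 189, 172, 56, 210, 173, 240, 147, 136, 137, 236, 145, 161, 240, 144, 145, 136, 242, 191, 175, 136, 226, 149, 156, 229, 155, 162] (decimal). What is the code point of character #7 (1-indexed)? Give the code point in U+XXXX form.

U+BFBC8

Offset 0: leading byte 0xF4 = 11110100 → 4-byte char #1 = F4 85 BD AC.
Offset 4: leading byte 0x38 = 00111000 → 1-byte char #2 = 38.
Offset 5: leading byte 0xD2 = 11010010 → 2-byte char #3 = D2 AD.
Offset 7: leading byte 0xF0 = 11110000 → 4-byte char #4 = F0 93 88 89.
Offset 11: leading byte 0xEC = 11101100 → 3-byte char #5 = EC 91 A1.
Offset 14: leading byte 0xF0 = 11110000 → 4-byte char #6 = F0 90 91 88.
Offset 18: leading byte 0xF2 = 11110010 → 4-byte char #7 = F2 BF AF 88.
Leading byte 0xF2 = 11110010 matches 11110xxx → 4-byte sequence.
Byte 1: 0xF2 = 11110010, payload 010 (3 bits).
Byte 2: 0xBF = 10111111 (10xxxxxx ✓), payload 111111.
Byte 3: 0xAF = 10101111 (10xxxxxx ✓), payload 101111.
Byte 4: 0x88 = 10001000 (10xxxxxx ✓), payload 001000.
Concatenate: 010111111101111001000 = 0xBFBC8 (21 bits → U+BFBC8).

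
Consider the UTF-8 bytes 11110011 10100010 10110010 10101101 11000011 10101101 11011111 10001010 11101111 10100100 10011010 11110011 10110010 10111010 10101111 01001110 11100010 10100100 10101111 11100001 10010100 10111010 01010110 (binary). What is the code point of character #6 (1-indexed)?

Offset 0: leading byte 0xF3 = 11110011 → 4-byte char #1 = F3 A2 B2 AD.
Offset 4: leading byte 0xC3 = 11000011 → 2-byte char #2 = C3 AD.
Offset 6: leading byte 0xDF = 11011111 → 2-byte char #3 = DF 8A.
Offset 8: leading byte 0xEF = 11101111 → 3-byte char #4 = EF A4 9A.
Offset 11: leading byte 0xF3 = 11110011 → 4-byte char #5 = F3 B2 BA AF.
Offset 15: leading byte 0x4E = 01001110 → 1-byte char #6 = 4E.
Leading byte 0x4E = 01001110 matches 0xxxxxxx → 1-byte sequence.
Byte 1: 0x4E = 01001110, payload 1001110 (7 bits).
Concatenate: 1001110 = 0x4E (7 bits → U+004E).

U+004E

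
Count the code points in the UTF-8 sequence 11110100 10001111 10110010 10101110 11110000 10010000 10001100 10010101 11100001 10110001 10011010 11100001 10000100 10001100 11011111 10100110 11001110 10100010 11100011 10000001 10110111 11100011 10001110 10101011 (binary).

Byte at offset 0: 0xF4 = 11110100 → 4-byte char (#1). Advance 4.
Byte at offset 4: 0xF0 = 11110000 → 4-byte char (#2). Advance 4.
Byte at offset 8: 0xE1 = 11100001 → 3-byte char (#3). Advance 3.
Byte at offset 11: 0xE1 = 11100001 → 3-byte char (#4). Advance 3.
Byte at offset 14: 0xDF = 11011111 → 2-byte char (#5). Advance 2.
Byte at offset 16: 0xCE = 11001110 → 2-byte char (#6). Advance 2.
Byte at offset 18: 0xE3 = 11100011 → 3-byte char (#7). Advance 3.
Byte at offset 21: 0xE3 = 11100011 → 3-byte char (#8). Advance 3.
Reached end at offset 24 after 8 code points.

8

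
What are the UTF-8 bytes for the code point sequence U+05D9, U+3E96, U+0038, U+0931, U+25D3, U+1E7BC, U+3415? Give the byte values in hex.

U+05D9: 2-byte form → D7 99.
U+3E96: 3-byte form → E3 BA 96.
U+0038: 1-byte form → 38.
U+0931: 3-byte form → E0 A4 B1.
U+25D3: 3-byte form → E2 97 93.
U+1E7BC: 4-byte form → F0 9E 9E BC.
U+3415: 3-byte form → E3 90 95.
Concatenated (19 bytes): D7 99 E3 BA 96 38 E0 A4 B1 E2 97 93 F0 9E 9E BC E3 90 95.

D7 99 E3 BA 96 38 E0 A4 B1 E2 97 93 F0 9E 9E BC E3 90 95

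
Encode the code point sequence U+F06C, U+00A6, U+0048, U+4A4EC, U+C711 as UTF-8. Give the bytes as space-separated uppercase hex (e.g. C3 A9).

EF 81 AC C2 A6 48 F1 8A 93 AC EC 9C 91

U+F06C: 3-byte form → EF 81 AC.
U+00A6: 2-byte form → C2 A6.
U+0048: 1-byte form → 48.
U+4A4EC: 4-byte form → F1 8A 93 AC.
U+C711: 3-byte form → EC 9C 91.
Concatenated (13 bytes): EF 81 AC C2 A6 48 F1 8A 93 AC EC 9C 91.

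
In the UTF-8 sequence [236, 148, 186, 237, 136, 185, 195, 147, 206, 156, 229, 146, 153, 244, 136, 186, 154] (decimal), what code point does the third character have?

Offset 0: leading byte 0xEC = 11101100 → 3-byte char #1 = EC 94 BA.
Offset 3: leading byte 0xED = 11101101 → 3-byte char #2 = ED 88 B9.
Offset 6: leading byte 0xC3 = 11000011 → 2-byte char #3 = C3 93.
Leading byte 0xC3 = 11000011 matches 110xxxxx → 2-byte sequence.
Byte 1: 0xC3 = 11000011, payload 00011 (5 bits).
Byte 2: 0x93 = 10010011 (10xxxxxx ✓), payload 010011.
Concatenate: 00011010011 = 0xD3 (11 bits → U+00D3).

U+00D3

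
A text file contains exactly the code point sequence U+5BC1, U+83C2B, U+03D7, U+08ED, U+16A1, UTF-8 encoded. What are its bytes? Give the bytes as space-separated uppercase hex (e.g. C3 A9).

U+5BC1: 3-byte form → E5 AF 81.
U+83C2B: 4-byte form → F2 83 B0 AB.
U+03D7: 2-byte form → CF 97.
U+08ED: 3-byte form → E0 A3 AD.
U+16A1: 3-byte form → E1 9A A1.
Concatenated (15 bytes): E5 AF 81 F2 83 B0 AB CF 97 E0 A3 AD E1 9A A1.

E5 AF 81 F2 83 B0 AB CF 97 E0 A3 AD E1 9A A1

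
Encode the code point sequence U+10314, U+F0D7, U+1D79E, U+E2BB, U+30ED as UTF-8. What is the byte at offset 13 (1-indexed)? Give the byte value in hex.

1-indexed offset 13 is 0-indexed offset 12.
U+10314 → 4-byte form F0 90 8C 94 at offsets 0–3.
U+F0D7 → 3-byte form EF 83 97 at offsets 4–6.
U+1D79E → 4-byte form F0 9D 9E 9E at offsets 7–10.
U+E2BB → 3-byte form EE 8A BB at offsets 11–13.
Offset 12 falls in char 4's range; it's byte 2 of EE 8A BB = 0x8A.

0x8A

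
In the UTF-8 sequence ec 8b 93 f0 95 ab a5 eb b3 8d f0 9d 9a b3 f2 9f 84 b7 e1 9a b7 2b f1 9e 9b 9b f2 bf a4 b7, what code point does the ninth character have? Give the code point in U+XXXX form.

U+BF937

Offset 0: leading byte 0xEC = 11101100 → 3-byte char #1 = EC 8B 93.
Offset 3: leading byte 0xF0 = 11110000 → 4-byte char #2 = F0 95 AB A5.
Offset 7: leading byte 0xEB = 11101011 → 3-byte char #3 = EB B3 8D.
Offset 10: leading byte 0xF0 = 11110000 → 4-byte char #4 = F0 9D 9A B3.
Offset 14: leading byte 0xF2 = 11110010 → 4-byte char #5 = F2 9F 84 B7.
Offset 18: leading byte 0xE1 = 11100001 → 3-byte char #6 = E1 9A B7.
Offset 21: leading byte 0x2B = 00101011 → 1-byte char #7 = 2B.
Offset 22: leading byte 0xF1 = 11110001 → 4-byte char #8 = F1 9E 9B 9B.
Offset 26: leading byte 0xF2 = 11110010 → 4-byte char #9 = F2 BF A4 B7.
Leading byte 0xF2 = 11110010 matches 11110xxx → 4-byte sequence.
Byte 1: 0xF2 = 11110010, payload 010 (3 bits).
Byte 2: 0xBF = 10111111 (10xxxxxx ✓), payload 111111.
Byte 3: 0xA4 = 10100100 (10xxxxxx ✓), payload 100100.
Byte 4: 0xB7 = 10110111 (10xxxxxx ✓), payload 110111.
Concatenate: 010111111100100110111 = 0xBF937 (21 bits → U+BF937).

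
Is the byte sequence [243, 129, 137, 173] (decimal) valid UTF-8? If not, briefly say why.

Leading byte 0xF3 = 11110011 → 4-byte form.
Continuation bytes 0x81=10000001, 0x89=10001001, 0xAD=10101101 all match 10xxxxxx.
Decoded value 0xC126D is ≥ 0x10000 (shortest form) and not a surrogate.

valid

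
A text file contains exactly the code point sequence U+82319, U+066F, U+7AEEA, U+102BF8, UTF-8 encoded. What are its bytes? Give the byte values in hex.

F2 82 8C 99 D9 AF F1 BA BB AA F4 82 AF B8

U+82319: 4-byte form → F2 82 8C 99.
U+066F: 2-byte form → D9 AF.
U+7AEEA: 4-byte form → F1 BA BB AA.
U+102BF8: 4-byte form → F4 82 AF B8.
Concatenated (14 bytes): F2 82 8C 99 D9 AF F1 BA BB AA F4 82 AF B8.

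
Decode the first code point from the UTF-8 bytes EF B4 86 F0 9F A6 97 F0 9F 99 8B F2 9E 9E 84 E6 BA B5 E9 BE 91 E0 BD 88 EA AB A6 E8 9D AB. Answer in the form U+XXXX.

U+FD06

Offset 0: leading byte 0xEF = 11101111 → 3-byte char #1 = EF B4 86.
Leading byte 0xEF = 11101111 matches 1110xxxx → 3-byte sequence.
Byte 1: 0xEF = 11101111, payload 1111 (4 bits).
Byte 2: 0xB4 = 10110100 (10xxxxxx ✓), payload 110100.
Byte 3: 0x86 = 10000110 (10xxxxxx ✓), payload 000110.
Concatenate: 1111110100000110 = 0xFD06 (16 bits → U+FD06).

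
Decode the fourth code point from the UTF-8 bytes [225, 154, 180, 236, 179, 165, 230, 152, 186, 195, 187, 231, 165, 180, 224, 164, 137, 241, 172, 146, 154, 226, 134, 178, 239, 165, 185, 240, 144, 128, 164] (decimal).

Offset 0: leading byte 0xE1 = 11100001 → 3-byte char #1 = E1 9A B4.
Offset 3: leading byte 0xEC = 11101100 → 3-byte char #2 = EC B3 A5.
Offset 6: leading byte 0xE6 = 11100110 → 3-byte char #3 = E6 98 BA.
Offset 9: leading byte 0xC3 = 11000011 → 2-byte char #4 = C3 BB.
Leading byte 0xC3 = 11000011 matches 110xxxxx → 2-byte sequence.
Byte 1: 0xC3 = 11000011, payload 00011 (5 bits).
Byte 2: 0xBB = 10111011 (10xxxxxx ✓), payload 111011.
Concatenate: 00011111011 = 0xFB (11 bits → U+00FB).

U+00FB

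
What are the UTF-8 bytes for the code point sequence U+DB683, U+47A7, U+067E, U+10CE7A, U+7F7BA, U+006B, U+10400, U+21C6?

U+DB683: 4-byte form → F3 9B 9A 83.
U+47A7: 3-byte form → E4 9E A7.
U+067E: 2-byte form → D9 BE.
U+10CE7A: 4-byte form → F4 8C B9 BA.
U+7F7BA: 4-byte form → F1 BF 9E BA.
U+006B: 1-byte form → 6B.
U+10400: 4-byte form → F0 90 90 80.
U+21C6: 3-byte form → E2 87 86.
Concatenated (25 bytes): F3 9B 9A 83 E4 9E A7 D9 BE F4 8C B9 BA F1 BF 9E BA 6B F0 90 90 80 E2 87 86.

F3 9B 9A 83 E4 9E A7 D9 BE F4 8C B9 BA F1 BF 9E BA 6B F0 90 90 80 E2 87 86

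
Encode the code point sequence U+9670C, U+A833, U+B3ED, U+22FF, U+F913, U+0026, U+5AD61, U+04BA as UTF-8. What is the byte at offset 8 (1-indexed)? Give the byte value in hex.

0xEB

1-indexed offset 8 is 0-indexed offset 7.
U+9670C → 4-byte form F2 96 9C 8C at offsets 0–3.
U+A833 → 3-byte form EA A0 B3 at offsets 4–6.
U+B3ED → 3-byte form EB 8F AD at offsets 7–9.
Offset 7 falls in char 3's range; it's byte 1 of EB 8F AD = 0xEB.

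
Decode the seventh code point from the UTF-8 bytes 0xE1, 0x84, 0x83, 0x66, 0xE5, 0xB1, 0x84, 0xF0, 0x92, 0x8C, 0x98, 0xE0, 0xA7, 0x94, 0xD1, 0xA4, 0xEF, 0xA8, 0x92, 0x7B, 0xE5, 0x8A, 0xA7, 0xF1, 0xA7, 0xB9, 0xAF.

Offset 0: leading byte 0xE1 = 11100001 → 3-byte char #1 = E1 84 83.
Offset 3: leading byte 0x66 = 01100110 → 1-byte char #2 = 66.
Offset 4: leading byte 0xE5 = 11100101 → 3-byte char #3 = E5 B1 84.
Offset 7: leading byte 0xF0 = 11110000 → 4-byte char #4 = F0 92 8C 98.
Offset 11: leading byte 0xE0 = 11100000 → 3-byte char #5 = E0 A7 94.
Offset 14: leading byte 0xD1 = 11010001 → 2-byte char #6 = D1 A4.
Offset 16: leading byte 0xEF = 11101111 → 3-byte char #7 = EF A8 92.
Leading byte 0xEF = 11101111 matches 1110xxxx → 3-byte sequence.
Byte 1: 0xEF = 11101111, payload 1111 (4 bits).
Byte 2: 0xA8 = 10101000 (10xxxxxx ✓), payload 101000.
Byte 3: 0x92 = 10010010 (10xxxxxx ✓), payload 010010.
Concatenate: 1111101000010010 = 0xFA12 (16 bits → U+FA12).

U+FA12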